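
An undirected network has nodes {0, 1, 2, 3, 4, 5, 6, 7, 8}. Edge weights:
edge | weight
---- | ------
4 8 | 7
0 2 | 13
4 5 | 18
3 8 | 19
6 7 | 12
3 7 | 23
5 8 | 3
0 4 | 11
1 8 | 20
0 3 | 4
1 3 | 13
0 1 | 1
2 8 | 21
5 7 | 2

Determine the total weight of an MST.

Prim, starting at 1.
Step 1: frontier [0 1 1, 1 3 13, 1 8 20] → take 0 1 (1); add 0.
Step 2: frontier [0 3 4, 0 4 11, 0 2 13, 1 3 13, 1 8 20] → take 0 3 (4); add 3.
Step 3: frontier [0 4 11, 0 2 13, 1 8 20, 3 8 19, 3 7 23] → take 0 4 (11); add 4.
Step 4: frontier [0 2 13, 1 8 20, 3 8 19, 3 7 23, 4 8 7, 4 5 18] → take 4 8 (7); add 8.
Step 5: frontier [0 2 13, 3 7 23, 4 5 18, 5 8 3, 2 8 21] → take 5 8 (3); add 5.
Step 6: frontier [0 2 13, 3 7 23, 5 7 2, 2 8 21] → take 5 7 (2); add 7.
Step 7: frontier [0 2 13, 6 7 12, 2 8 21] → take 6 7 (12); add 6.
Step 8: frontier [0 2 13, 2 8 21] → take 0 2 (13); add 2.
MST edges: 0 1, 0 3, 0 4, 4 8, 5 8, 5 7, 6 7, 0 2; total weight 1+4+11+7+3+2+12+13 = 53.

53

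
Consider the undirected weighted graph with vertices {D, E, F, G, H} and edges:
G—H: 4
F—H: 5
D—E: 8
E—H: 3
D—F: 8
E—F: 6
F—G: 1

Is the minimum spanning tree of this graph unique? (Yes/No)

No

Sort edges by weight, then run Kruskal:
F—G (1): add — endpoints in different components.
E—H (3): add — endpoints in different components.
G—H (4): add — endpoints in different components.
F—H (5): skip — F and H already connected.
E—F (6): skip — E and F already connected.
D—E (8): add — endpoints in different components.
Non-tree edge D—F has weight 8, equal to the heaviest edge on its tree cycle — swapping gives another MST of the same weight. Not unique.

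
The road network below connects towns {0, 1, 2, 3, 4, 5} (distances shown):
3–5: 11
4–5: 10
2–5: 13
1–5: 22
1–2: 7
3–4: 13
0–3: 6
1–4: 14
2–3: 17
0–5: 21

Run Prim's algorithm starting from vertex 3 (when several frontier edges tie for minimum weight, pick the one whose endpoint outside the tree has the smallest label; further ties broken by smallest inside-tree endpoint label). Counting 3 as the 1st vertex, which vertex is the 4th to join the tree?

Prim, starting at 3.
Step 1: frontier [0–3 6, 3–5 11, 3–4 13, 2–3 17] → take 0–3 (6); add 0.
Step 2: frontier [0–5 21, 3–5 11, 3–4 13, 2–3 17] → take 3–5 (11); add 5.
Step 3: frontier [3–4 13, 2–3 17, 4–5 10, 2–5 13, 1–5 22] → take 4–5 (10); add 4.
Step 4: frontier [2–3 17, 1–4 14, 2–5 13, 1–5 22] → take 2–5 (13); add 2.
Step 5: frontier [1–2 7, 1–4 14, 1–5 22] → take 1–2 (7); add 1.
Vertex order: 3, 0, 5, 4, 2, 1. The 4th vertex is 4.

4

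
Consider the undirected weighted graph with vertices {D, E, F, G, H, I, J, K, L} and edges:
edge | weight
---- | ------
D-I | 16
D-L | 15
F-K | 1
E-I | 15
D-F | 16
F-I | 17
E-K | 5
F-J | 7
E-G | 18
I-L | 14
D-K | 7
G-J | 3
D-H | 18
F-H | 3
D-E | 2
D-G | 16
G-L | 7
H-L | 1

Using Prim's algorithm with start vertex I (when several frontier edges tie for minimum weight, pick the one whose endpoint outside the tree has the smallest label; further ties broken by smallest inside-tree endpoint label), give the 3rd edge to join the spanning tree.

F-H

Prim, starting at I.
Step 1: cheapest edge leaving the tree is I-L (14); add L.
Step 2: cheapest edge leaving the tree is H-L (1); add H.
Step 3: cheapest edge leaving the tree is F-H (3); add F.
Step 4: cheapest edge leaving the tree is F-K (1); add K.
Step 5: cheapest edge leaving the tree is E-K (5); add E.
Step 6: cheapest edge leaving the tree is D-E (2); add D.
Step 7: cheapest edge leaving the tree is G-L (7); add G.
Step 8: cheapest edge leaving the tree is G-J (3); add J.
The 3rd edge added is F-H.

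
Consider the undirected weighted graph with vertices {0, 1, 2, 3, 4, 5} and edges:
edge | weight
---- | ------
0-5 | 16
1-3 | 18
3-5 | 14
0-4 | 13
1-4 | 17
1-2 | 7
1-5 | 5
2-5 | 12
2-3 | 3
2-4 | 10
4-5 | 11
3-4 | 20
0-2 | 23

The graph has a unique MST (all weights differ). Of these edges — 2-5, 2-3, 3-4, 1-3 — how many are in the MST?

Kruskal's algorithm — process edges by increasing weight (ties by edge label):
2-3 (3): add — endpoints in different components.
1-5 (5): add — endpoints in different components.
1-2 (7): add — endpoints in different components.
2-4 (10): add — endpoints in different components.
4-5 (11): skip — 4 and 5 already connected.
2-5 (12): skip — 2 and 5 already connected.
0-4 (13): add — endpoints in different components.
MST edge set: {2-3, 1-5, 1-2, 2-4, 0-4}.
Of the listed edges, {2-3} are in the MST → 1.

1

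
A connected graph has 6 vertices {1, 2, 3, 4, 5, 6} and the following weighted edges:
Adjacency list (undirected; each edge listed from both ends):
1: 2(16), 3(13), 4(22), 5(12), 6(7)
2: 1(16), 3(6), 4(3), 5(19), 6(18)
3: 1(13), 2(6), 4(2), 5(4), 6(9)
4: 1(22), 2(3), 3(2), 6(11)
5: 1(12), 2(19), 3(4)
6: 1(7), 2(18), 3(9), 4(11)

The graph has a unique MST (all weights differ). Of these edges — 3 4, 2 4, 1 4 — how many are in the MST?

Kruskal's algorithm — process edges by increasing weight (ties by edge label):
3 4 (2): add — endpoints in different components.
2 4 (3): add — endpoints in different components.
3 5 (4): add — endpoints in different components.
2 3 (6): skip — 2 and 3 already connected.
1 6 (7): add — endpoints in different components.
3 6 (9): add — endpoints in different components.
MST edge set: {3 4, 2 4, 3 5, 1 6, 3 6}.
Of the listed edges, {3 4, 2 4} are in the MST → 2.

2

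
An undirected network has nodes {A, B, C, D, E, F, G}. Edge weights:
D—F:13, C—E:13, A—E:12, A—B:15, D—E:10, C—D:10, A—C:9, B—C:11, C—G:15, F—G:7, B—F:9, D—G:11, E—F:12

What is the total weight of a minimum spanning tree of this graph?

Prim's algorithm from B:
Step 1: cheapest edge leaving the tree is B—F (9); add F.
Step 2: cheapest edge leaving the tree is F—G (7); add G.
Step 3: cheapest edge leaving the tree is B—C (11); add C.
Step 4: cheapest edge leaving the tree is A—C (9); add A.
Step 5: cheapest edge leaving the tree is C—D (10); add D.
Step 6: cheapest edge leaving the tree is D—E (10); add E.
MST edges: B—F, F—G, B—C, A—C, C—D, D—E; total weight 9+7+11+9+10+10 = 56.

56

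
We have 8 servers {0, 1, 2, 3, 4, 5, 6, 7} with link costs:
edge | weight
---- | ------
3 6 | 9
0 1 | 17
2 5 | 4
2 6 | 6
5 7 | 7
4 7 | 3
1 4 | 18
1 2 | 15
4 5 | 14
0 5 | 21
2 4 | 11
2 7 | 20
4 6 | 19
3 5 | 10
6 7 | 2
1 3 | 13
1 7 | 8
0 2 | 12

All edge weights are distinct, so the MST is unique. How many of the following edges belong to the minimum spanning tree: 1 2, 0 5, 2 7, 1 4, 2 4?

0

Kruskal: consider edges lightest-first.
6 7 (2): add — endpoints in different components.
4 7 (3): add — endpoints in different components.
2 5 (4): add — endpoints in different components.
2 6 (6): add — endpoints in different components.
5 7 (7): skip — 5 and 7 already connected.
1 7 (8): add — endpoints in different components.
3 6 (9): add — endpoints in different components.
3 5 (10): skip — 3 and 5 already connected.
2 4 (11): skip — 2 and 4 already connected.
0 2 (12): add — endpoints in different components.
MST edge set: {6 7, 4 7, 2 5, 2 6, 1 7, 3 6, 0 2}.
Of the listed edges, {} are in the MST → 0.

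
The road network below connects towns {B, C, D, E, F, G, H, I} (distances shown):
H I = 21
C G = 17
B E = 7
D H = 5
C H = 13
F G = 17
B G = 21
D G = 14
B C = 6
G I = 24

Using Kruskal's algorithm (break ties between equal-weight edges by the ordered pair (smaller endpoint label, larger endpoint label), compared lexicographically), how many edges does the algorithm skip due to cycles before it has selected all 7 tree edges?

Sort edges by weight, then run Kruskal:
D H (5): add — endpoints in different components.
B C (6): add — endpoints in different components.
B E (7): add — endpoints in different components.
C H (13): add — endpoints in different components.
D G (14): add — endpoints in different components.
C G (17): skip — C and G already connected.
F G (17): add — endpoints in different components.
B G (21): skip — B and G already connected.
H I (21): add — endpoints in different components.
Edges rejected before the tree was complete: 2.

2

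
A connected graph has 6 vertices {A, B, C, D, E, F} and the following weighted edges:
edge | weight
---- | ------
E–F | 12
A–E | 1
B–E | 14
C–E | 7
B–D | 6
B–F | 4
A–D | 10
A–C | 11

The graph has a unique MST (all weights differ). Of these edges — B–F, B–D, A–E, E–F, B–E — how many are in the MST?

3

Kruskal's algorithm — process edges by increasing weight (ties by edge label):
A–E (1): add — endpoints in different components.
B–F (4): add — endpoints in different components.
B–D (6): add — endpoints in different components.
C–E (7): add — endpoints in different components.
A–D (10): add — endpoints in different components.
MST edge set: {A–E, B–F, B–D, C–E, A–D}.
Of the listed edges, {B–F, B–D, A–E} are in the MST → 3.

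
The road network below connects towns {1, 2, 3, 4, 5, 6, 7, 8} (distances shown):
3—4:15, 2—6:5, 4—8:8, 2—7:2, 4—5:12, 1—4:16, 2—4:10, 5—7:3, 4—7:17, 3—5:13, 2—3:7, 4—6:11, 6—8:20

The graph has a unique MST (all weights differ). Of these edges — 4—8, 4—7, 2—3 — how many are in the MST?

Kruskal: consider edges lightest-first.
2—7 (2): add — endpoints in different components.
5—7 (3): add — endpoints in different components.
2—6 (5): add — endpoints in different components.
2—3 (7): add — endpoints in different components.
4—8 (8): add — endpoints in different components.
2—4 (10): add — endpoints in different components.
4—6 (11): skip — 4 and 6 already connected.
4—5 (12): skip — 4 and 5 already connected.
3—5 (13): skip — 3 and 5 already connected.
3—4 (15): skip — 3 and 4 already connected.
1—4 (16): add — endpoints in different components.
MST edge set: {2—7, 5—7, 2—6, 2—3, 4—8, 2—4, 1—4}.
Of the listed edges, {4—8, 2—3} are in the MST → 2.

2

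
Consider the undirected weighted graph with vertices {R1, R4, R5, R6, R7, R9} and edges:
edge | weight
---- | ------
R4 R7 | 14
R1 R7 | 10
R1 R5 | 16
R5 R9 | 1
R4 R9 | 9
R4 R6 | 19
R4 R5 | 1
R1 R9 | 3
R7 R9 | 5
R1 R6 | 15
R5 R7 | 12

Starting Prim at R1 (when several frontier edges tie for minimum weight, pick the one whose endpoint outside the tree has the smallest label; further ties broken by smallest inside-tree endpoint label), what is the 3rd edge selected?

R4-R5

Grow the tree from R1 using Prim:
Step 1: cheapest edge leaving the tree is R1 R9 (3); add R9.
Step 2: cheapest edge leaving the tree is R5 R9 (1); add R5.
Step 3: cheapest edge leaving the tree is R4 R5 (1); add R4.
Step 4: cheapest edge leaving the tree is R7 R9 (5); add R7.
Step 5: cheapest edge leaving the tree is R1 R6 (15); add R6.
The 3rd edge added is R4 R5.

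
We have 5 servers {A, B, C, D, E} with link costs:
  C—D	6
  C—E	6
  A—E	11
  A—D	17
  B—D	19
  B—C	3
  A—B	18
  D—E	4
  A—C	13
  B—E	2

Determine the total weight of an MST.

Prim's algorithm from A:
Step 1: cheapest edge leaving the tree is A—E (11); add E.
Step 2: cheapest edge leaving the tree is B—E (2); add B.
Step 3: cheapest edge leaving the tree is B—C (3); add C.
Step 4: cheapest edge leaving the tree is D—E (4); add D.
MST edges: A—E, B—E, B—C, D—E; total weight 11+2+3+4 = 20.

20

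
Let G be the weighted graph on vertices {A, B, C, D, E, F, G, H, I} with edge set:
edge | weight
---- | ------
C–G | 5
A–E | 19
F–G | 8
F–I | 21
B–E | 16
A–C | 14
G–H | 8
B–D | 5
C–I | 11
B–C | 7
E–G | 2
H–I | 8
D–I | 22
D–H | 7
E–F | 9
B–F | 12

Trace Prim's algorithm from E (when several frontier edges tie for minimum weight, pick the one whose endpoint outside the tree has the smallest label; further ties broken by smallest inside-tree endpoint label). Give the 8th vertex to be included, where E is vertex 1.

I

Grow the tree from E using Prim:
Step 1: cheapest edge leaving the tree is E–G (2); add G.
Step 2: cheapest edge leaving the tree is C–G (5); add C.
Step 3: cheapest edge leaving the tree is B–C (7); add B.
Step 4: cheapest edge leaving the tree is B–D (5); add D.
Step 5: cheapest edge leaving the tree is D–H (7); add H.
Step 6: cheapest edge leaving the tree is F–G (8); add F.
Step 7: cheapest edge leaving the tree is H–I (8); add I.
Step 8: cheapest edge leaving the tree is A–C (14); add A.
Vertex order: E, G, C, B, D, H, F, I, A. The 8th vertex is I.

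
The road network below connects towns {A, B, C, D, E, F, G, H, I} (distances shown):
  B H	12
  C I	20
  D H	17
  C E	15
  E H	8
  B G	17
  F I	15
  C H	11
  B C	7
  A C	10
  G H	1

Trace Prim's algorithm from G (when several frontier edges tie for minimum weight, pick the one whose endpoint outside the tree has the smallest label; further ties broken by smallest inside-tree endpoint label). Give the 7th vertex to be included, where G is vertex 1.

D

Grow the tree from G using Prim:
Step 1: frontier [G H 1, B G 17] → take G H (1); add H.
Step 2: frontier [B G 17, E H 8, C H 11, B H 12, D H 17] → take E H (8); add E.
Step 3: frontier [C E 15, B G 17, C H 11, B H 12, D H 17] → take C H (11); add C.
Step 4: frontier [B C 7, A C 10, C I 20, B G 17, B H 12, D H 17] → take B C (7); add B.
Step 5: frontier [A C 10, C I 20, D H 17] → take A C (10); add A.
Step 6: frontier [C I 20, D H 17] → take D H (17); add D.
Step 7: frontier [C I 20] → take C I (20); add I.
Step 8: frontier [F I 15] → take F I (15); add F.
Vertex order: G, H, E, C, B, A, D, I, F. The 7th vertex is D.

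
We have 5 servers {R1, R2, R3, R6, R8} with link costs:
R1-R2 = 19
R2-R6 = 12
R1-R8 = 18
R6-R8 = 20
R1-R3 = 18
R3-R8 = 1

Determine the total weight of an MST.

50

Sort edges by weight, then run Kruskal:
R3-R8 (1): add. Components now {R3,R8} {R2} {R6} {R1}
R2-R6 (12): add. Components now {R3,R8} {R2,R6} {R1}
R1-R3 (18): add. Components now {R1,R3,R8} {R2,R6}
R1-R8 (18): skip — R8 and R1 already connected.
R1-R2 (19): add. Components now {R1,R2,R3,R6,R8}
MST edges: R3-R8, R2-R6, R1-R3, R1-R2; total weight 1+12+18+19 = 50.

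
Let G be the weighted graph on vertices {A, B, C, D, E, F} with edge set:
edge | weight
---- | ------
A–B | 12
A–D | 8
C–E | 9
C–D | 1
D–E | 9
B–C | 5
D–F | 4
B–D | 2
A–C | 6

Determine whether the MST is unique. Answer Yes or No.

Kruskal's algorithm — process edges by increasing weight (ties by edge label):
C–D (1): add. Components now {A} {B} {C,D} {E} {F}
B–D (2): add. Components now {A} {B,C,D} {E} {F}
D–F (4): add. Components now {A} {B,C,D,F} {E}
B–C (5): skip — B and C already connected.
A–C (6): add. Components now {A,B,C,D,F} {E}
A–D (8): skip — A and D already connected.
C–E (9): add. Components now {A,B,C,D,E,F}
Non-tree edge D–E has weight 9, equal to the heaviest edge on its tree cycle — swapping gives another MST of the same weight. Not unique.

No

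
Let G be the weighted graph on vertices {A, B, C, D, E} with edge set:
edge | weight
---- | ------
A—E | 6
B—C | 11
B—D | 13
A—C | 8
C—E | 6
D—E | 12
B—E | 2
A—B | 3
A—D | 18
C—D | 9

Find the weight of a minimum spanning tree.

Prim, starting at D.
Step 1: cheapest edge leaving the tree is C—D (9); add C.
Step 2: cheapest edge leaving the tree is C—E (6); add E.
Step 3: cheapest edge leaving the tree is B—E (2); add B.
Step 4: cheapest edge leaving the tree is A—B (3); add A.
MST edges: C—D, C—E, B—E, A—B; total weight 9+6+2+3 = 20.

20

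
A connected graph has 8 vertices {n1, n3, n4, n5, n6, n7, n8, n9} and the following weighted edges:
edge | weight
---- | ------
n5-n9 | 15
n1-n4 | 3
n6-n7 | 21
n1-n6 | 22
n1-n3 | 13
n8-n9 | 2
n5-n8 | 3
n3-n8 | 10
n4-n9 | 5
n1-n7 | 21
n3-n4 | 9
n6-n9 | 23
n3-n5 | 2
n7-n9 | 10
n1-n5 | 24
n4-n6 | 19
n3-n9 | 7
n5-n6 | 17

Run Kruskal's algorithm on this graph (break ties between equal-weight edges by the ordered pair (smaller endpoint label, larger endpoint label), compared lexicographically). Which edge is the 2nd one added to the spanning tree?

Sort edges by weight, then run Kruskal:
n3-n5 (2): add — endpoints in different components.
n8-n9 (2): add — endpoints in different components.
n1-n4 (3): add — endpoints in different components.
n5-n8 (3): add — endpoints in different components.
n4-n9 (5): add — endpoints in different components.
n3-n9 (7): skip — n3 and n9 already connected.
n3-n4 (9): skip — n3 and n4 already connected.
n3-n8 (10): skip — n3 and n8 already connected.
n7-n9 (10): add — endpoints in different components.
n1-n3 (13): skip — n3 and n1 already connected.
n5-n9 (15): skip — n9 and n5 already connected.
n5-n6 (17): add — endpoints in different components.
The 2nd edge added is n8-n9.

n8-n9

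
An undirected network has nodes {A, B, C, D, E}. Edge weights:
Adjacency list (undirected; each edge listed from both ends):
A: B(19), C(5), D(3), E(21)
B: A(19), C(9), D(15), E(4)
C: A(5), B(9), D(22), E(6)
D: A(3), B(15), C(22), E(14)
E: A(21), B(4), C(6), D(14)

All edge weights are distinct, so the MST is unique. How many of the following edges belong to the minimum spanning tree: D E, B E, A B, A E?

1

Kruskal's algorithm — process edges by increasing weight (ties by edge label):
A D (3): add. Components now {A,D} {B} {C} {E}
B E (4): add. Components now {A,D} {B,E} {C}
A C (5): add. Components now {A,C,D} {B,E}
C E (6): add. Components now {A,B,C,D,E}
MST edge set: {A D, B E, A C, C E}.
Of the listed edges, {B E} are in the MST → 1.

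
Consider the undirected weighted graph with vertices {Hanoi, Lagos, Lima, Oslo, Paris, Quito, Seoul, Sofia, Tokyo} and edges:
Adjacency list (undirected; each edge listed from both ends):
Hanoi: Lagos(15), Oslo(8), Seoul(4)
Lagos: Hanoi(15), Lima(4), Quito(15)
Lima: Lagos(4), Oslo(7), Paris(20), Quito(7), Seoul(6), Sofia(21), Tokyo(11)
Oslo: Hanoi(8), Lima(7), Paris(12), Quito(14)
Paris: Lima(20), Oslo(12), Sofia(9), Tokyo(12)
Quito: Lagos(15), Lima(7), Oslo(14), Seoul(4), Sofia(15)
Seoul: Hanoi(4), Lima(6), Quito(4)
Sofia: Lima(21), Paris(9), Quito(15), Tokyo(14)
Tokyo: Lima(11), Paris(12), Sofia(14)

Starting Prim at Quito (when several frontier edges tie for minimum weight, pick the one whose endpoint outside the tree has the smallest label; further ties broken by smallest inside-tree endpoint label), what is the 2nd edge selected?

Prim's algorithm from Quito:
Step 1: cheapest edge leaving the tree is Quito–Seoul (4); add Seoul.
Step 2: cheapest edge leaving the tree is Hanoi–Seoul (4); add Hanoi.
Step 3: cheapest edge leaving the tree is Lima–Seoul (6); add Lima.
Step 4: cheapest edge leaving the tree is Lagos–Lima (4); add Lagos.
Step 5: cheapest edge leaving the tree is Lima–Oslo (7); add Oslo.
Step 6: cheapest edge leaving the tree is Lima–Tokyo (11); add Tokyo.
Step 7: cheapest edge leaving the tree is Oslo–Paris (12); add Paris.
Step 8: cheapest edge leaving the tree is Paris–Sofia (9); add Sofia.
The 2nd edge added is Hanoi–Seoul.

Hanoi-Seoul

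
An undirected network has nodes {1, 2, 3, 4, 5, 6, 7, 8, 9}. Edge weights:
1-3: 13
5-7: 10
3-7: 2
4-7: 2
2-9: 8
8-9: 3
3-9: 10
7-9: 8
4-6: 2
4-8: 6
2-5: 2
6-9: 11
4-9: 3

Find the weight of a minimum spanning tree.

Grow the tree from 8 using Prim:
Step 1: frontier [8-9 3, 4-8 6] → take 8-9 (3); add 9.
Step 2: frontier [4-8 6, 4-9 3, 2-9 8, 7-9 8, 3-9 10, 6-9 11] → take 4-9 (3); add 4.
Step 3: frontier [4-6 2, 4-7 2, 2-9 8, 7-9 8, 3-9 10, 6-9 11] → take 4-6 (2); add 6.
Step 4: frontier [4-7 2, 2-9 8, 7-9 8, 3-9 10] → take 4-7 (2); add 7.
Step 5: frontier [3-7 2, 5-7 10, 2-9 8, 3-9 10] → take 3-7 (2); add 3.
Step 6: frontier [1-3 13, 5-7 10, 2-9 8] → take 2-9 (8); add 2.
Step 7: frontier [2-5 2, 1-3 13, 5-7 10] → take 2-5 (2); add 5.
Step 8: frontier [1-3 13] → take 1-3 (13); add 1.
MST edges: 8-9, 4-9, 4-6, 4-7, 3-7, 2-9, 2-5, 1-3; total weight 3+3+2+2+2+8+2+13 = 35.

35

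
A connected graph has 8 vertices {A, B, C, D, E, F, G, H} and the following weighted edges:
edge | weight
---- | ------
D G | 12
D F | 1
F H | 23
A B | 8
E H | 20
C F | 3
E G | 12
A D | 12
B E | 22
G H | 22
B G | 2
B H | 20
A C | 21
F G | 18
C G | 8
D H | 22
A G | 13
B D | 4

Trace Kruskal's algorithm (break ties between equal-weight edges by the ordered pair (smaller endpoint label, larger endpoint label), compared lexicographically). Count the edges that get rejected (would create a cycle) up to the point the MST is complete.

5

Kruskal: consider edges lightest-first.
D F (1): add — endpoints in different components.
B G (2): add — endpoints in different components.
C F (3): add — endpoints in different components.
B D (4): add — endpoints in different components.
A B (8): add — endpoints in different components.
C G (8): skip — C and G already connected.
A D (12): skip — A and D already connected.
D G (12): skip — D and G already connected.
E G (12): add — endpoints in different components.
A G (13): skip — A and G already connected.
F G (18): skip — F and G already connected.
B H (20): add — endpoints in different components.
Edges rejected before the tree was complete: 5.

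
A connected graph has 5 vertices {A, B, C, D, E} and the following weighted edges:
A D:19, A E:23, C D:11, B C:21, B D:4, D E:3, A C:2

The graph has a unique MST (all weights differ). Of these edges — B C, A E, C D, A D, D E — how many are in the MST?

2

Kruskal's algorithm — process edges by increasing weight (ties by edge label):
A C (2): add. Components now {A,C} {B} {D} {E}
D E (3): add. Components now {A,C} {B} {D,E}
B D (4): add. Components now {A,C} {B,D,E}
C D (11): add. Components now {A,B,C,D,E}
MST edge set: {A C, D E, B D, C D}.
Of the listed edges, {C D, D E} are in the MST → 2.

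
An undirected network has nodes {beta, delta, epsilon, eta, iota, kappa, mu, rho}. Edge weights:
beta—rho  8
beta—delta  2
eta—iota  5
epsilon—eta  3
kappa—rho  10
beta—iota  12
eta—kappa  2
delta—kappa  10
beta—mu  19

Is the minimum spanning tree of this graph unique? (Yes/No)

Kruskal's algorithm — process edges by increasing weight (ties by edge label):
beta—delta (2): add — endpoints in different components.
eta—kappa (2): add — endpoints in different components.
epsilon—eta (3): add — endpoints in different components.
eta—iota (5): add — endpoints in different components.
beta—rho (8): add — endpoints in different components.
delta—kappa (10): add — endpoints in different components.
kappa—rho (10): skip — kappa and rho already connected.
beta—iota (12): skip — iota and beta already connected.
beta—mu (19): add — endpoints in different components.
Non-tree edge kappa—rho has weight 10, equal to the heaviest edge on its tree cycle — swapping gives another MST of the same weight. Not unique.

No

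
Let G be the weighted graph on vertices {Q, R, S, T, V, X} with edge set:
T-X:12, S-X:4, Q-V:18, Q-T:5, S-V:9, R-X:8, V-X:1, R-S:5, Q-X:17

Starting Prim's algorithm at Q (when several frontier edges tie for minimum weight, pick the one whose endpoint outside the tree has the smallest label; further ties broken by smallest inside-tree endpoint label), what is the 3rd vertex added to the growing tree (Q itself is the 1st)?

Grow the tree from Q using Prim:
Step 1: cheapest edge leaving the tree is Q-T (5); add T.
Step 2: cheapest edge leaving the tree is T-X (12); add X.
Step 3: cheapest edge leaving the tree is V-X (1); add V.
Step 4: cheapest edge leaving the tree is S-X (4); add S.
Step 5: cheapest edge leaving the tree is R-S (5); add R.
Vertex order: Q, T, X, V, S, R. The 3rd vertex is X.

X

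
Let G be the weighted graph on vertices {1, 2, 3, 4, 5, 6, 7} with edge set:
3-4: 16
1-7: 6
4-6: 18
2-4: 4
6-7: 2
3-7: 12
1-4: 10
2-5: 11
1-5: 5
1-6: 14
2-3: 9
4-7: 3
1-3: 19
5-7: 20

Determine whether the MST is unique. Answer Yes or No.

Kruskal's algorithm — process edges by increasing weight (ties by edge label):
6-7 (2): add — endpoints in different components.
4-7 (3): add — endpoints in different components.
2-4 (4): add — endpoints in different components.
1-5 (5): add — endpoints in different components.
1-7 (6): add — endpoints in different components.
2-3 (9): add — endpoints in different components.
Every non-tree edge has weight strictly greater than the heaviest edge on the tree path between its endpoints, so the MST is unique.

Yes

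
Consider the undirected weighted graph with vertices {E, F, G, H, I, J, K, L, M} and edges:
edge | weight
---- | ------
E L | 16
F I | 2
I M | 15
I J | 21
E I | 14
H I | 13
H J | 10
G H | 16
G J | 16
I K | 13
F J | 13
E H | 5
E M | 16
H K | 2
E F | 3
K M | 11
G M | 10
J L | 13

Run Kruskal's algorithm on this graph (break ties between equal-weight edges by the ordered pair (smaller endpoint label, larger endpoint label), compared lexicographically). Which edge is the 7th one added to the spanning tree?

K-M

Kruskal's algorithm — process edges by increasing weight (ties by edge label):
F I (2): add — endpoints in different components.
H K (2): add — endpoints in different components.
E F (3): add — endpoints in different components.
E H (5): add — endpoints in different components.
G M (10): add — endpoints in different components.
H J (10): add — endpoints in different components.
K M (11): add — endpoints in different components.
F J (13): skip — F and J already connected.
H I (13): skip — H and I already connected.
I K (13): skip — I and K already connected.
J L (13): add — endpoints in different components.
The 7th edge added is K M.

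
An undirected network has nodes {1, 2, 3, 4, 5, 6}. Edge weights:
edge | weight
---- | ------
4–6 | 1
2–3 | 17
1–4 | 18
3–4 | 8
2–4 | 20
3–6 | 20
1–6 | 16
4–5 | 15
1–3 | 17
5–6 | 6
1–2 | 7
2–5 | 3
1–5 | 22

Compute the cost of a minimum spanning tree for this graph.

Prim's algorithm from 6:
Step 1: frontier [4–6 1, 5–6 6, 1–6 16, 3–6 20] → take 4–6 (1); add 4.
Step 2: frontier [3–4 8, 4–5 15, 1–4 18, 2–4 20, 5–6 6, 1–6 16, 3–6 20] → take 5–6 (6); add 5.
Step 3: frontier [3–4 8, 1–4 18, 2–4 20, 2–5 3, 1–5 22, 1–6 16, 3–6 20] → take 2–5 (3); add 2.
Step 4: frontier [1–2 7, 2–3 17, 3–4 8, 1–4 18, 1–5 22, 1–6 16, 3–6 20] → take 1–2 (7); add 1.
Step 5: frontier [1–3 17, 2–3 17, 3–4 8, 3–6 20] → take 3–4 (8); add 3.
MST edges: 4–6, 5–6, 2–5, 1–2, 3–4; total weight 1+6+3+7+8 = 25.

25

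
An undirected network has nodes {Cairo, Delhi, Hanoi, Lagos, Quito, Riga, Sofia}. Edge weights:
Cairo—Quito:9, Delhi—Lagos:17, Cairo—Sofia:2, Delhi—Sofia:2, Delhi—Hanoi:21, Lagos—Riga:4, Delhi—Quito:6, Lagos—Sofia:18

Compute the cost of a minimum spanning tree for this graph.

52

Prim, starting at Quito.
Step 1: frontier [Delhi—Quito 6, Cairo—Quito 9] → take Delhi—Quito (6); add Delhi.
Step 2: frontier [Delhi—Sofia 2, Delhi—Lagos 17, Delhi—Hanoi 21, Cairo—Quito 9] → take Delhi—Sofia (2); add Sofia.
Step 3: frontier [Delhi—Lagos 17, Delhi—Hanoi 21, Cairo—Quito 9, Cairo—Sofia 2, Lagos—Sofia 18] → take Cairo—Sofia (2); add Cairo.
Step 4: frontier [Delhi—Lagos 17, Delhi—Hanoi 21, Lagos—Sofia 18] → take Delhi—Lagos (17); add Lagos.
Step 5: frontier [Delhi—Hanoi 21, Lagos—Riga 4] → take Lagos—Riga (4); add Riga.
Step 6: frontier [Delhi—Hanoi 21] → take Delhi—Hanoi (21); add Hanoi.
MST edges: Delhi—Quito, Delhi—Sofia, Cairo—Sofia, Delhi—Lagos, Lagos—Riga, Delhi—Hanoi; total weight 6+2+2+17+4+21 = 52.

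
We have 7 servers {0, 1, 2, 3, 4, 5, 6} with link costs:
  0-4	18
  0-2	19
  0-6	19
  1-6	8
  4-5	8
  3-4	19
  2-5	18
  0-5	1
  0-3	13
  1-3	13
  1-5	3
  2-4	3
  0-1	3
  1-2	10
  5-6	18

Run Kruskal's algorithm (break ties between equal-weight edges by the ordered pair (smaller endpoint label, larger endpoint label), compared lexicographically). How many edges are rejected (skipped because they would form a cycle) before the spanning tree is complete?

Kruskal's algorithm — process edges by increasing weight (ties by edge label):
0-5 (1): add — endpoints in different components.
0-1 (3): add — endpoints in different components.
1-5 (3): skip — 1 and 5 already connected.
2-4 (3): add — endpoints in different components.
1-6 (8): add — endpoints in different components.
4-5 (8): add — endpoints in different components.
1-2 (10): skip — 1 and 2 already connected.
0-3 (13): add — endpoints in different components.
Edges rejected before the tree was complete: 2.

2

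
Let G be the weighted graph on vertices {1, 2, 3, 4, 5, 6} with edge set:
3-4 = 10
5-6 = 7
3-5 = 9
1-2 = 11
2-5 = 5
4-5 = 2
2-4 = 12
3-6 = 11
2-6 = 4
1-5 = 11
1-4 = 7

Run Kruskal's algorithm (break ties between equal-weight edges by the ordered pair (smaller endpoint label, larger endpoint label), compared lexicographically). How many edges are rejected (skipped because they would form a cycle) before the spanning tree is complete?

Kruskal: consider edges lightest-first.
4-5 (2): add — endpoints in different components.
2-6 (4): add — endpoints in different components.
2-5 (5): add — endpoints in different components.
1-4 (7): add — endpoints in different components.
5-6 (7): skip — 5 and 6 already connected.
3-5 (9): add — endpoints in different components.
Edges rejected before the tree was complete: 1.

1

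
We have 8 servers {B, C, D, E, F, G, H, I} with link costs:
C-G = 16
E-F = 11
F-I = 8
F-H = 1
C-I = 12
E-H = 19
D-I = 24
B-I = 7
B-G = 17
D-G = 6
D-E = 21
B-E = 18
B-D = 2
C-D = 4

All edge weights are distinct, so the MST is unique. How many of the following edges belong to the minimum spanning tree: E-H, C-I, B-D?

Kruskal: consider edges lightest-first.
F-H (1): add — endpoints in different components.
B-D (2): add — endpoints in different components.
C-D (4): add — endpoints in different components.
D-G (6): add — endpoints in different components.
B-I (7): add — endpoints in different components.
F-I (8): add — endpoints in different components.
E-F (11): add — endpoints in different components.
MST edge set: {F-H, B-D, C-D, D-G, B-I, F-I, E-F}.
Of the listed edges, {B-D} are in the MST → 1.

1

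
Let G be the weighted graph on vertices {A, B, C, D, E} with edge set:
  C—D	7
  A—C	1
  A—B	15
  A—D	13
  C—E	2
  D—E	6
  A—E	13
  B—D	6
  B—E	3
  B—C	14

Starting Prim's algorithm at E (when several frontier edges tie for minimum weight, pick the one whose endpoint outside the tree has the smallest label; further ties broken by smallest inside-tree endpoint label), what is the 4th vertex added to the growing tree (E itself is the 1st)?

Prim's algorithm from E:
Step 1: cheapest edge leaving the tree is C—E (2); add C.
Step 2: cheapest edge leaving the tree is A—C (1); add A.
Step 3: cheapest edge leaving the tree is B—E (3); add B.
Step 4: cheapest edge leaving the tree is B—D (6); add D.
Vertex order: E, C, A, B, D. The 4th vertex is B.

B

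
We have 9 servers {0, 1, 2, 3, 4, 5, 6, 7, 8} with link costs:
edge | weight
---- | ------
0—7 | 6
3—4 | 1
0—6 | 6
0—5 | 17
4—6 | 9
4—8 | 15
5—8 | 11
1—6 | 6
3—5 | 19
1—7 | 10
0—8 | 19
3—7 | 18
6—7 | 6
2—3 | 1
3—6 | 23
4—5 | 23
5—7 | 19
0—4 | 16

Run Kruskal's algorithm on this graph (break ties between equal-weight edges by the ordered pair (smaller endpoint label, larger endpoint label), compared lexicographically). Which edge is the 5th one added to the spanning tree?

Kruskal: consider edges lightest-first.
2—3 (1): add — endpoints in different components.
3—4 (1): add — endpoints in different components.
0—6 (6): add — endpoints in different components.
0—7 (6): add — endpoints in different components.
1—6 (6): add — endpoints in different components.
6—7 (6): skip — 6 and 7 already connected.
4—6 (9): add — endpoints in different components.
1—7 (10): skip — 1 and 7 already connected.
5—8 (11): add — endpoints in different components.
4—8 (15): add — endpoints in different components.
The 5th edge added is 1—6.

1-6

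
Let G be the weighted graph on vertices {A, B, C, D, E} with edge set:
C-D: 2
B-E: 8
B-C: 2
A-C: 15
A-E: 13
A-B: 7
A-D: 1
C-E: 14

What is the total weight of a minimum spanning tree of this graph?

Grow the tree from A using Prim:
Step 1: cheapest edge leaving the tree is A-D (1); add D.
Step 2: cheapest edge leaving the tree is C-D (2); add C.
Step 3: cheapest edge leaving the tree is B-C (2); add B.
Step 4: cheapest edge leaving the tree is B-E (8); add E.
MST edges: A-D, C-D, B-C, B-E; total weight 1+2+2+8 = 13.

13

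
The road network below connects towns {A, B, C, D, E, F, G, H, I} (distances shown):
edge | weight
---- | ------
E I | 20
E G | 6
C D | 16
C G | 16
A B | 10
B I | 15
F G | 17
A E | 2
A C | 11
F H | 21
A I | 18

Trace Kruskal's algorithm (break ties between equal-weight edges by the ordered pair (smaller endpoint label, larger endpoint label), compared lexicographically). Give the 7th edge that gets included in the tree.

Sort edges by weight, then run Kruskal:
A E (2): add — endpoints in different components.
E G (6): add — endpoints in different components.
A B (10): add — endpoints in different components.
A C (11): add — endpoints in different components.
B I (15): add — endpoints in different components.
C D (16): add — endpoints in different components.
C G (16): skip — C and G already connected.
F G (17): add — endpoints in different components.
A I (18): skip — A and I already connected.
E I (20): skip — E and I already connected.
F H (21): add — endpoints in different components.
The 7th edge added is F G.

F-G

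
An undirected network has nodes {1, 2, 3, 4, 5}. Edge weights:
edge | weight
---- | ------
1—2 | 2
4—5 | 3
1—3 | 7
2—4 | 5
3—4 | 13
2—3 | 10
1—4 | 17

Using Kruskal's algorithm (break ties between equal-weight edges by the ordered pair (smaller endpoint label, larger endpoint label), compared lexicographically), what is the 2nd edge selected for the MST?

Sort edges by weight, then run Kruskal:
1—2 (2): add. Components now {1,2} {3} {4} {5}
4—5 (3): add. Components now {1,2} {3} {4,5}
2—4 (5): add. Components now {1,2,4,5} {3}
1—3 (7): add. Components now {1,2,3,4,5}
The 2nd edge added is 4—5.

4-5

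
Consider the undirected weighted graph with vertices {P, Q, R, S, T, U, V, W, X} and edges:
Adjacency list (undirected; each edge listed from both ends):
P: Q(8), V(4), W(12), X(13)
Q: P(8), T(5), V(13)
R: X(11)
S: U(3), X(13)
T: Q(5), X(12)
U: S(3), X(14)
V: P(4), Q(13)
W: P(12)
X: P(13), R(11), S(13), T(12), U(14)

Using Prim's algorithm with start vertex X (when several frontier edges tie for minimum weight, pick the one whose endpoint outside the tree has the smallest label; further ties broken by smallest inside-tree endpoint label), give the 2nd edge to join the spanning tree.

Prim, starting at X.
Step 1: cheapest edge leaving the tree is R X (11); add R.
Step 2: cheapest edge leaving the tree is T X (12); add T.
Step 3: cheapest edge leaving the tree is Q T (5); add Q.
Step 4: cheapest edge leaving the tree is P Q (8); add P.
Step 5: cheapest edge leaving the tree is P V (4); add V.
Step 6: cheapest edge leaving the tree is P W (12); add W.
Step 7: cheapest edge leaving the tree is S X (13); add S.
Step 8: cheapest edge leaving the tree is S U (3); add U.
The 2nd edge added is T X.

T-X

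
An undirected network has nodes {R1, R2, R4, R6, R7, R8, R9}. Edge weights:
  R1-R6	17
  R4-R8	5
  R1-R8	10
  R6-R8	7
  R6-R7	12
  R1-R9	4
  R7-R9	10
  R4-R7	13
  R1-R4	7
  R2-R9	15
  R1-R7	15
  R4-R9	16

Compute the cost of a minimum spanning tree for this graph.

Kruskal: consider edges lightest-first.
R1-R9 (4): add. Components now {R7} {R8} {R6} {R1,R9} {R2} {R4}
R4-R8 (5): add. Components now {R7} {R4,R8} {R6} {R1,R9} {R2}
R1-R4 (7): add. Components now {R7} {R1,R4,R8,R9} {R6} {R2}
R6-R8 (7): add. Components now {R7} {R1,R4,R6,R8,R9} {R2}
R1-R8 (10): skip — R8 and R1 already connected.
R7-R9 (10): add. Components now {R1,R4,R6,R7,R8,R9} {R2}
R6-R7 (12): skip — R7 and R6 already connected.
R4-R7 (13): skip — R7 and R4 already connected.
R1-R7 (15): skip — R7 and R1 already connected.
R2-R9 (15): add. Components now {R1,R2,R4,R6,R7,R8,R9}
MST edges: R1-R9, R4-R8, R1-R4, R6-R8, R7-R9, R2-R9; total weight 4+5+7+7+10+15 = 48.

48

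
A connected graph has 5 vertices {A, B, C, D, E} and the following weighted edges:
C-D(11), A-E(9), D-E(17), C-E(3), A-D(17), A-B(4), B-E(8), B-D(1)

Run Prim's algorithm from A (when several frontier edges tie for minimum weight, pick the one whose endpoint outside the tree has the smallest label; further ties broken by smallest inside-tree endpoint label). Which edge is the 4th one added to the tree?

C-E

Prim, starting at A.
Step 1: frontier [A-B 4, A-E 9, A-D 17] → take A-B (4); add B.
Step 2: frontier [A-E 9, A-D 17, B-D 1, B-E 8] → take B-D (1); add D.
Step 3: frontier [A-E 9, B-E 8, C-D 11, D-E 17] → take B-E (8); add E.
Step 4: frontier [C-D 11, C-E 3] → take C-E (3); add C.
The 4th edge added is C-E.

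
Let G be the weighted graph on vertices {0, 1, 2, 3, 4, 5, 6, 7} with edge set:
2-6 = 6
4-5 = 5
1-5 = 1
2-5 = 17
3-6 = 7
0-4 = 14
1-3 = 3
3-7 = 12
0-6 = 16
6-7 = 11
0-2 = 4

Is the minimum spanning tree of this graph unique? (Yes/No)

Sort edges by weight, then run Kruskal:
1-5 (1): add — endpoints in different components.
1-3 (3): add — endpoints in different components.
0-2 (4): add — endpoints in different components.
4-5 (5): add — endpoints in different components.
2-6 (6): add — endpoints in different components.
3-6 (7): add — endpoints in different components.
6-7 (11): add — endpoints in different components.
Every non-tree edge has weight strictly greater than the heaviest edge on the tree path between its endpoints, so the MST is unique.

Yes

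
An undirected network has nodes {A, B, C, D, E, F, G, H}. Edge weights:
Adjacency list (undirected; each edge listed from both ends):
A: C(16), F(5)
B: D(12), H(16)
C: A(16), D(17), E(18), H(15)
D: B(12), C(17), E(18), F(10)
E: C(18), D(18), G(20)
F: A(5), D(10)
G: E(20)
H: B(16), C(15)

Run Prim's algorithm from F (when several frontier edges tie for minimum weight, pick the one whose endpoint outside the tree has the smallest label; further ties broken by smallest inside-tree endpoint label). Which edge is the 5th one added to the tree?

Prim, starting at F.
Step 1: cheapest edge leaving the tree is A—F (5); add A.
Step 2: cheapest edge leaving the tree is D—F (10); add D.
Step 3: cheapest edge leaving the tree is B—D (12); add B.
Step 4: cheapest edge leaving the tree is A—C (16); add C.
Step 5: cheapest edge leaving the tree is C—H (15); add H.
Step 6: cheapest edge leaving the tree is C—E (18); add E.
Step 7: cheapest edge leaving the tree is E—G (20); add G.
The 5th edge added is C—H.

C-H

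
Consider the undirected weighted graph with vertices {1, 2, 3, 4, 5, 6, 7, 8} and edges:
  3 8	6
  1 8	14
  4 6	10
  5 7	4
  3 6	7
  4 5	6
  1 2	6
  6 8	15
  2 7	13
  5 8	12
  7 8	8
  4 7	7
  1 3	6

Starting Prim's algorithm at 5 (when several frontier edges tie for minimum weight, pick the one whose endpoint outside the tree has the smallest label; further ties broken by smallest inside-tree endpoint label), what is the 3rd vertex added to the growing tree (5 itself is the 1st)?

Grow the tree from 5 using Prim:
Step 1: cheapest edge leaving the tree is 5 7 (4); add 7.
Step 2: cheapest edge leaving the tree is 4 5 (6); add 4.
Step 3: cheapest edge leaving the tree is 7 8 (8); add 8.
Step 4: cheapest edge leaving the tree is 3 8 (6); add 3.
Step 5: cheapest edge leaving the tree is 1 3 (6); add 1.
Step 6: cheapest edge leaving the tree is 1 2 (6); add 2.
Step 7: cheapest edge leaving the tree is 3 6 (7); add 6.
Vertex order: 5, 7, 4, 8, 3, 1, 2, 6. The 3rd vertex is 4.

4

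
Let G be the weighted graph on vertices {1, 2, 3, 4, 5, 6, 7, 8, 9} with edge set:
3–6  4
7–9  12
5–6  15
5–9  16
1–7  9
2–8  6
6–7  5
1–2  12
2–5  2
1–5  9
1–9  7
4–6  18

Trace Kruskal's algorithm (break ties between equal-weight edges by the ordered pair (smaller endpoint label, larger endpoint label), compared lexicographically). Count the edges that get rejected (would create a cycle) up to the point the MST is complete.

4

Kruskal: consider edges lightest-first.
2–5 (2): add — endpoints in different components.
3–6 (4): add — endpoints in different components.
6–7 (5): add — endpoints in different components.
2–8 (6): add — endpoints in different components.
1–9 (7): add — endpoints in different components.
1–5 (9): add — endpoints in different components.
1–7 (9): add — endpoints in different components.
1–2 (12): skip — 1 and 2 already connected.
7–9 (12): skip — 7 and 9 already connected.
5–6 (15): skip — 5 and 6 already connected.
5–9 (16): skip — 5 and 9 already connected.
4–6 (18): add — endpoints in different components.
Edges rejected before the tree was complete: 4.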